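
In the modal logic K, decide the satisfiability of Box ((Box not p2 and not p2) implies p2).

Satisfiable

1. Box ((Box not p2 and not p2) implies p2), 0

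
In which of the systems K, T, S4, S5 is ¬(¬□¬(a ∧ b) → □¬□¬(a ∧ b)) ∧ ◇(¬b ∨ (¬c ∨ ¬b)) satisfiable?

K, T, S4

S5-tableau for the formula:
1. ¬(¬□¬(a ∧ b) → □¬□¬(a ∧ b)) ∧ ◇(¬b ∨ (¬c ∨ ¬b)), u
2. ¬(¬□¬(a ∧ b) → □¬□¬(a ∧ b)), u
3. ◇(¬b ∨ (¬c ∨ ¬b)), u
4. ¬□¬(a ∧ b), u
5. ¬□¬□¬(a ∧ b), u
6. ¬b ∨ (¬c ∨ ¬b), v
7. ¬c ∨ ¬b, v
8. ¬b, v
9. a ∧ b, w
10. a, w
11. b, w
12. □¬(a ∧ b), x
13. ¬(a ∧ b), u
14. ¬(a ∧ b), v
15. ¬(a ∧ b), w
16. ¬(a ∧ b), x
17. ¬b, u
18. ¬b, w
Accessibility: uRu, uRv, uRw, uRx, vRu, vRv, vRw, vRx, wRu, wRv, wRw, wRx, xRu, xRv, xRw, xRx
Branch closes: b and ¬b both at w.
Every branch closes (one shown): unsatisfiable in S5.
S4-tableau for the formula:
1. ¬(¬□¬(a ∧ b) → □¬□¬(a ∧ b)) ∧ ◇(¬b ∨ (¬c ∨ ¬b)), u
2. ¬(¬□¬(a ∧ b) → □¬□¬(a ∧ b)), u
3. ◇(¬b ∨ (¬c ∨ ¬b)), u
4. ¬□¬(a ∧ b), u
5. ¬□¬□¬(a ∧ b), u
6. ¬b ∨ (¬c ∨ ¬b), v
7. ¬c ∨ ¬b, v
8. ¬b, v
9. a ∧ b, w
10. a, w
11. b, w
12. □¬(a ∧ b), x
13. ¬(a ∧ b), x
14. ¬b, x
Accessibility: uRu, uRv, uRw, uRx, vRv, wRw, xRx
Complete open branch: satisfiable in S4, hence also in K, T (this S4-model is also a K-model and a T-model).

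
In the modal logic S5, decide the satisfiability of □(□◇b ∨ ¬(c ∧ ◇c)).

Satisfiable (open branch found)

1. □(□◇b ∨ ¬(c ∧ ◇c)), w0
2. □◇b ∨ ¬(c ∧ ◇c), w0   [□-rule on 1 via w0Rw0]
3. ¬(c ∧ ◇c), w0   [∨-rule on 2 (branches; this branch)]
4. ¬◇c, w0   [¬∧-rule on 3 (branches; this branch)]
5. ¬c, w0   [¬◇-rule on 4 via w0Rw0]
Accessibility: w0Rw0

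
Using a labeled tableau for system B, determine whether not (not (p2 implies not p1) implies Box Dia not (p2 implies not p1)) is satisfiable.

Unsatisfiable (every branch closes)

1. not (not (p2 implies not p1) implies Box Dia not (p2 implies not p1)), w0
2. not (p2 implies not p1), w0
3. not Box Dia not (p2 implies not p1), w0
4. p2, w0
5. p1, w0
6. not Dia not (p2 implies not p1), w1
7. p2 implies not p1, w0
8. p2 implies not p1, w1
9. not p1, w0
Accessibility: w0Rw0, w0Rw1, w1Rw0, w1Rw1
Branch closes: p1 and not p1 both at w0.
All branches of the tableau close; one closing branch shown above.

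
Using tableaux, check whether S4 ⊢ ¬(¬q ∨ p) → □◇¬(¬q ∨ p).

Tableau for the negation ¬(¬(¬q ∨ p) → □◇¬(¬q ∨ p)):
1. ¬(¬(¬q ∨ p) → □◇¬(¬q ∨ p)), u
2. ¬(¬q ∨ p), u
3. ¬□◇¬(¬q ∨ p), u
4. q, u
5. ¬p, u
6. ¬◇¬(¬q ∨ p), v
7. ¬q ∨ p, v
8. p, v
Accessibility: uRu, uRv, vRv
The negation has an open branch (countermodel exists).

No, not valid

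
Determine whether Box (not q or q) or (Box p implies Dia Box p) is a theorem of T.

Yes, valid

Tableau for the negation not (Box (not q or q) or (Box p implies Dia Box p)):
1. not (Box (not q or q) or (Box p implies Dia Box p)), w0
2. not Box (not q or q), w0   [neg-or-rule on 1]
3. not (Box p implies Dia Box p), w0   [neg-or-rule on 1]
4. Box p, w0   [neg-implies-rule on 3]
5. not Dia Box p, w0   [neg-implies-rule on 3]
6. p, w0   [Box-rule on 4 via w0Rw0]
7. not Box p, w0   [neg-Dia-rule on 5 via w0Rw0]
8. not (not q or q), w1   [neg-Box-rule on 2: fresh world w1, w0Rw1]
9. q, w1   [neg-or-rule on 8]
10. not q, w1   [neg-or-rule on 8]
Accessibility: w0Rw0, w0Rw1, w1Rw1
Branch closes: q and not q both at w1.
All branches of the negation close; one closing branch shown above.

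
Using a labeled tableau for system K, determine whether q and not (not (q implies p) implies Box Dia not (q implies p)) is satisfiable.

1. q and not (not (q implies p) implies Box Dia not (q implies p)), w0
2. q, w0
3. not (not (q implies p) implies Box Dia not (q implies p)), w0
4. not (q implies p), w0
5. not Box Dia not (q implies p), w0
6. not p, w0
7. not Dia not (q implies p), w1
Accessibility: w0Rw1

Satisfiable (open branch found)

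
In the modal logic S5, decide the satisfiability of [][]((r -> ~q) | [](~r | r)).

Satisfiable (open branch found)

1. [][]((r -> ~q) | [](~r | r)), u
2. []((r -> ~q) | [](~r | r)), u
3. (r -> ~q) | [](~r | r), u
4. [](~r | r), u
5. ~r | r, u
6. r, u
Accessibility: uRu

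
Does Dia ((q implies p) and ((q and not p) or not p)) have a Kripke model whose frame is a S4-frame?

1. Dia ((q implies p) and ((q and not p) or not p)), w0
2. (q implies p) and ((q and not p) or not p), w1
3. q implies p, w1
4. (q and not p) or not p, w1
5. not q, w1
6. not p, w1
Accessibility: w0Rw0, w0Rw1, w1Rw1

Yes, satisfiable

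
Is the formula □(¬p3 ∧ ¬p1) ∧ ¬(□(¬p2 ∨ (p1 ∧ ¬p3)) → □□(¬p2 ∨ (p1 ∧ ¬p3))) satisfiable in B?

Yes, satisfiable

1. □(¬p3 ∧ ¬p1) ∧ ¬(□(¬p2 ∨ (p1 ∧ ¬p3)) → □□(¬p2 ∨ (p1 ∧ ¬p3))), u
2. □(¬p3 ∧ ¬p1), u
3. ¬(□(¬p2 ∨ (p1 ∧ ¬p3)) → □□(¬p2 ∨ (p1 ∧ ¬p3))), u
4. □(¬p2 ∨ (p1 ∧ ¬p3)), u
5. ¬□□(¬p2 ∨ (p1 ∧ ¬p3)), u
6. ¬p3 ∧ ¬p1, u
7. ¬p3, u
8. ¬p1, u
9. ¬p2 ∨ (p1 ∧ ¬p3), u
10. ¬p2, u
11. ¬□(¬p2 ∨ (p1 ∧ ¬p3)), v
12. ¬p3 ∧ ¬p1, v
13. ¬p3, v
14. ¬p1, v
15. ¬p2 ∨ (p1 ∧ ¬p3), v
16. ¬p2, v
17. ¬(¬p2 ∨ (p1 ∧ ¬p3)), w
18. p2, w
19. ¬(p1 ∧ ¬p3), w
20. p3, w
Accessibility: uRu, uRv, vRu, vRv, vRw, wRv, wRw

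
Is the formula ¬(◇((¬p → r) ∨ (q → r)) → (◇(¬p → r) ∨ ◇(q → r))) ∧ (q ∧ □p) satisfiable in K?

1. ¬(◇((¬p → r) ∨ (q → r)) → (◇(¬p → r) ∨ ◇(q → r))) ∧ (q ∧ □p), 0
2. ¬(◇((¬p → r) ∨ (q → r)) → (◇(¬p → r) ∨ ◇(q → r))), 0
3. q ∧ □p, 0
4. ◇((¬p → r) ∨ (q → r)), 0
5. ¬(◇(¬p → r) ∨ ◇(q → r)), 0
6. q, 0
7. □p, 0
8. ¬◇(¬p → r), 0
9. ¬◇(q → r), 0
10. (¬p → r) ∨ (q → r), 1
11. p, 1
12. ¬(¬p → r), 1
13. ¬p, 1
14. ¬r, 1
Accessibility: 0R1
Branch closes: p and ¬p both at 1.
(One branch shown.) All branches close.

No, unsatisfiable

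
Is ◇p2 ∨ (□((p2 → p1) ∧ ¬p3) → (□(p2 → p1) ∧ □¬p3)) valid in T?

Valid in T

Tableau for the negation ¬(◇p2 ∨ (□((p2 → p1) ∧ ¬p3) → (□(p2 → p1) ∧ □¬p3))):
1. ¬(◇p2 ∨ (□((p2 → p1) ∧ ¬p3) → (□(p2 → p1) ∧ □¬p3))), u
2. ¬◇p2, u   [¬∨-rule on 1]
3. ¬(□((p2 → p1) ∧ ¬p3) → (□(p2 → p1) ∧ □¬p3)), u   [¬∨-rule on 1]
4. □((p2 → p1) ∧ ¬p3), u   [¬→-rule on 3]
5. ¬(□(p2 → p1) ∧ □¬p3), u   [¬→-rule on 3]
6. ¬p2, u   [¬◇-rule on 2 via uRu]
7. (p2 → p1) ∧ ¬p3, u   [□-rule on 4 via uRu]
8. p2 → p1, u   [∧-rule on 7]
9. ¬p3, u   [∧-rule on 7]
10. ¬□¬p3, u   [¬∧-rule on 5 (branches; this branch)]
11. p1, u   [→-rule on 8 (branches; this branch)]
12. p3, v   [¬□-rule on 10: fresh world v, uRv]
13. ¬p2, v   [¬◇-rule on 2 via uRv]
14. (p2 → p1) ∧ ¬p3, v   [□-rule on 4 via uRv]
15. p2 → p1, v   [∧-rule on 14]
16. ¬p3, v   [∧-rule on 14]
Accessibility: uRu, uRv, vRv
Branch closes: p3 and ¬p3 both at v.
Every branch of the negation's tableau closes; the branch above is one of them.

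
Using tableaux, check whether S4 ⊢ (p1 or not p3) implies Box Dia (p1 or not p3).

Tableau for the negation not ((p1 or not p3) implies Box Dia (p1 or not p3)):
1. not ((p1 or not p3) implies Box Dia (p1 or not p3)), u
2. p1 or not p3, u   [neg-implies-rule on 1]
3. not Box Dia (p1 or not p3), u   [neg-implies-rule on 1]
4. not p3, u   [or-rule on 2 (branches; this branch)]
5. not Dia (p1 or not p3), v   [neg-Box-rule on 3: fresh world v, uRv]
6. not (p1 or not p3), v   [neg-Dia-rule on 5 via vRv]
7. not p1, v   [neg-or-rule on 6]
8. p3, v   [neg-or-rule on 6]
Accessibility: uRu, uRv, vRv
The negation has an open branch (countermodel exists).

No, not valid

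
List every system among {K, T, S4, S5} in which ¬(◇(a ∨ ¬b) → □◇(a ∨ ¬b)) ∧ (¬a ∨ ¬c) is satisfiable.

S5-tableau for the formula:
1. ¬(◇(a ∨ ¬b) → □◇(a ∨ ¬b)) ∧ (¬a ∨ ¬c), w0
2. ¬(◇(a ∨ ¬b) → □◇(a ∨ ¬b)), w0
3. ¬a ∨ ¬c, w0
4. ◇(a ∨ ¬b), w0
5. ¬□◇(a ∨ ¬b), w0
6. ¬c, w0
7. a ∨ ¬b, w1
8. ¬b, w1
9. ¬◇(a ∨ ¬b), w2
10. ¬(a ∨ ¬b), w0
11. ¬a, w0
12. b, w0
13. ¬(a ∨ ¬b), w1
14. ¬a, w1
15. b, w1
Accessibility: w0Rw0, w0Rw1, w0Rw2, w1Rw0, w1Rw1, w1Rw2, w2Rw0, w2Rw1, w2Rw2
Branch closes: b and ¬b both at w1.
Every branch closes (one shown): unsatisfiable in S5.
S4-tableau for the formula:
1. ¬(◇(a ∨ ¬b) → □◇(a ∨ ¬b)) ∧ (¬a ∨ ¬c), w0
2. ¬(◇(a ∨ ¬b) → □◇(a ∨ ¬b)), w0
3. ¬a ∨ ¬c, w0
4. ◇(a ∨ ¬b), w0
5. ¬□◇(a ∨ ¬b), w0
6. ¬c, w0
7. a ∨ ¬b, w1
8. ¬b, w1
9. ¬◇(a ∨ ¬b), w2
10. ¬(a ∨ ¬b), w2
11. ¬a, w2
12. b, w2
Accessibility: w0Rw0, w0Rw1, w0Rw2, w1Rw1, w2Rw2
Complete open branch: satisfiable in S4, hence also in K, T (this S4-model is also a K-model and a T-model).

K, T, S4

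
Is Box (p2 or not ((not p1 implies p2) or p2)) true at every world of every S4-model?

Tableau for the negation not Box (p2 or not ((not p1 implies p2) or p2)):
1. not Box (p2 or not ((not p1 implies p2) or p2)), w0
2. not (p2 or not ((not p1 implies p2) or p2)), w1
3. not p2, w1
4. (not p1 implies p2) or p2, w1
5. not p1 implies p2, w1
6. p1, w1
Accessibility: w0Rw0, w0Rw1, w1Rw1
The negation has an open branch (countermodel exists).

No, not valid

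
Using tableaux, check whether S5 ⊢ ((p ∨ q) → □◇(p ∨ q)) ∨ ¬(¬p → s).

Tableau for the negation ¬(((p ∨ q) → □◇(p ∨ q)) ∨ ¬(¬p → s)):
1. ¬(((p ∨ q) → □◇(p ∨ q)) ∨ ¬(¬p → s)), w0
2. ¬((p ∨ q) → □◇(p ∨ q)), w0   [¬∨-rule on 1]
3. ¬p → s, w0   [¬∨-rule on 1]
4. p ∨ q, w0   [¬→-rule on 2]
5. ¬□◇(p ∨ q), w0   [¬→-rule on 2]
6. s, w0   [→-rule on 3 (branches; this branch)]
7. q, w0   [∨-rule on 4 (branches; this branch)]
8. ¬◇(p ∨ q), w1   [¬□-rule on 5: fresh world w1, w0Rw1]
9. ¬(p ∨ q), w0   [¬◇-rule on 8 via w1Rw0]
10. ¬p, w0   [¬∨-rule on 9]
11. ¬q, w0   [¬∨-rule on 9]
Accessibility: w0Rw0, w0Rw1, w1Rw0, w1Rw1
Branch closes: q and ¬q both at w0.
Every branch of the negation's tableau closes; the branch above is one of them.

Valid in S5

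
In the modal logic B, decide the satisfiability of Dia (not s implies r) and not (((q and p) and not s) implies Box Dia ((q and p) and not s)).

Unsatisfiable

1. Dia (not s implies r) and not (((q and p) and not s) implies Box Dia ((q and p) and not s)), 0
2. Dia (not s implies r), 0
3. not (((q and p) and not s) implies Box Dia ((q and p) and not s)), 0
4. (q and p) and not s, 0
5. not Box Dia ((q and p) and not s), 0
6. q and p, 0
7. not s, 0
8. q, 0
9. p, 0
10. not s implies r, 1
11. r, 1
12. not Dia ((q and p) and not s), 2
13. not ((q and p) and not s), 0
14. not ((q and p) and not s), 2
15. not (q and p), 0
16. s, 2
17. not p, 0
Accessibility: 0R0, 0R1, 0R2, 1R0, 1R1, 2R0, 2R2
Branch closes: p and not p both at 0.
(One branch shown.) All branches close.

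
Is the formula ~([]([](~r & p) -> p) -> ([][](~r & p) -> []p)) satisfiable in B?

Unsatisfiable

1. ~([]([](~r & p) -> p) -> ([][](~r & p) -> []p)), w0
2. []([](~r & p) -> p), w0   [~->-rule on 1]
3. ~([][](~r & p) -> []p), w0   [~->-rule on 1]
4. [][](~r & p), w0   [~->-rule on 3]
5. ~[]p, w0   [~->-rule on 3]
6. [](~r & p) -> p, w0   [[]-rule on 2 via w0Rw0]
7. [](~r & p), w0   [[]-rule on 4 via w0Rw0]
8. ~r & p, w0   [[]-rule on 7 via w0Rw0]
9. ~r, w0   [&-rule on 8]
10. p, w0   [&-rule on 8]
11. ~p, w1   [~[]-rule on 5: fresh world w1, w0Rw1]
12. [](~r & p) -> p, w1   [[]-rule on 2 via w0Rw1]
13. [](~r & p), w1   [[]-rule on 4 via w0Rw1]
14. ~r & p, w1   [[]-rule on 7 via w0Rw1]
15. ~r, w1   [&-rule on 14]
16. p, w1   [&-rule on 14]
Accessibility: w0Rw0, w0Rw1, w1Rw0, w1Rw1
Branch closes: p and ~p both at w1.
Every branch closes; the branch above is one of them.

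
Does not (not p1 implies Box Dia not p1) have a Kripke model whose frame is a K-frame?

1. not (not p1 implies Box Dia not p1), w0
2. not p1, w0   [neg-implies-rule on 1]
3. not Box Dia not p1, w0   [neg-implies-rule on 1]
4. not Dia not p1, w1   [neg-Box-rule on 3: fresh world w1, w0Rw1]
Accessibility: w0Rw1

Satisfiable (open branch found)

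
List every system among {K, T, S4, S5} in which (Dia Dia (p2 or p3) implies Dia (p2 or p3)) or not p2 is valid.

T, S4, S5

K-tableau for the negation not ((Dia Dia (p2 or p3) implies Dia (p2 or p3)) or not p2):
1. not ((Dia Dia (p2 or p3) implies Dia (p2 or p3)) or not p2), u
2. not (Dia Dia (p2 or p3) implies Dia (p2 or p3)), u
3. p2, u
4. Dia Dia (p2 or p3), u
5. not Dia (p2 or p3), u
6. Dia (p2 or p3), v
7. not (p2 or p3), v
8. not p2, v
9. not p3, v
10. p2 or p3, w
11. p3, w
Accessibility: uRv, vRw
Complete open branch: countermodel on a K-frame, so not valid in K.
T-tableau for the negation not ((Dia Dia (p2 or p3) implies Dia (p2 or p3)) or not p2):
1. not ((Dia Dia (p2 or p3) implies Dia (p2 or p3)) or not p2), u
2. not (Dia Dia (p2 or p3) implies Dia (p2 or p3)), u
3. p2, u
4. Dia Dia (p2 or p3), u
5. not Dia (p2 or p3), u
6. not (p2 or p3), u
7. not p2, u
8. not p3, u
Accessibility: uRu
Branch closes: p2 and not p2 both at u.
Every branch closes (one shown): valid in T, hence also in S4, S5 (every theorem of T is a theorem of S4 and S5).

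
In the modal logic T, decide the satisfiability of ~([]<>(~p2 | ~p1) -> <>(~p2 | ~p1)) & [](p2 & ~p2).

No, unsatisfiable

1. ~([]<>(~p2 | ~p1) -> <>(~p2 | ~p1)) & [](p2 & ~p2), u
2. ~([]<>(~p2 | ~p1) -> <>(~p2 | ~p1)), u
3. [](p2 & ~p2), u
4. []<>(~p2 | ~p1), u
5. ~<>(~p2 | ~p1), u
6. p2 & ~p2, u
7. p2, u
8. ~p2, u
Accessibility: uRu
Branch closes: p2 and ~p2 both at u.
Every branch closes; the branch above is one of them.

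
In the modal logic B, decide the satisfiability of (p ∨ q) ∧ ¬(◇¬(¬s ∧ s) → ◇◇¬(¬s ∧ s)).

1. (p ∨ q) ∧ ¬(◇¬(¬s ∧ s) → ◇◇¬(¬s ∧ s)), u
2. p ∨ q, u
3. ¬(◇¬(¬s ∧ s) → ◇◇¬(¬s ∧ s)), u
4. ◇¬(¬s ∧ s), u
5. ¬◇◇¬(¬s ∧ s), u
6. ¬◇¬(¬s ∧ s), u
7. ¬s ∧ s, u
8. ¬s, u
9. s, u
Accessibility: uRu
Branch closes: s and ¬s both at u.
All branches of the tableau close; one closing branch shown above.

No, unsatisfiable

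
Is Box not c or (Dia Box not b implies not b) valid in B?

Yes, valid

Tableau for the negation not (Box not c or (Dia Box not b implies not b)):
1. not (Box not c or (Dia Box not b implies not b)), u
2. not Box not c, u
3. not (Dia Box not b implies not b), u
4. Dia Box not b, u
5. b, u
6. c, v
7. Box not b, w
8. not b, u
Accessibility: uRu, uRv, uRw, vRu, vRv, wRu, wRw
Branch closes: b and not b both at u.
Every branch of the negation's tableau closes; the branch above is one of them.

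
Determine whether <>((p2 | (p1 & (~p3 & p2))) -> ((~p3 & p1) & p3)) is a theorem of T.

Invalid (countermodel exists)

Tableau for the negation ~<>((p2 | (p1 & (~p3 & p2))) -> ((~p3 & p1) & p3)):
1. ~<>((p2 | (p1 & (~p3 & p2))) -> ((~p3 & p1) & p3)), w0
2. ~((p2 | (p1 & (~p3 & p2))) -> ((~p3 & p1) & p3)), w0
3. p2 | (p1 & (~p3 & p2)), w0
4. ~((~p3 & p1) & p3), w0
5. p1 & (~p3 & p2), w0
6. p1, w0
7. ~p3 & p2, w0
8. ~p3, w0
9. p2, w0
Accessibility: w0Rw0
The negation has an open branch (countermodel exists).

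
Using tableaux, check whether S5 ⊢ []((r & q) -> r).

Tableau for the negation ~[]((r & q) -> r):
1. ~[]((r & q) -> r), w0
2. ~((r & q) -> r), w1
3. r & q, w1
4. ~r, w1
5. r, w1
6. q, w1
Accessibility: w0Rw0, w0Rw1, w1Rw0, w1Rw1
Branch closes: r and ~r both at w1.
All branches of the negation close; one closing branch shown above.

Valid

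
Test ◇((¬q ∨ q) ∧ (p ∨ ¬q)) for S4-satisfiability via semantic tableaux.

Satisfiable

1. ◇((¬q ∨ q) ∧ (p ∨ ¬q)), w0
2. (¬q ∨ q) ∧ (p ∨ ¬q), w1   [◇-rule on 1: fresh world w1, w0Rw1]
3. ¬q ∨ q, w1   [∧-rule on 2]
4. p ∨ ¬q, w1   [∧-rule on 2]
5. q, w1   [∨-rule on 3 (branches; this branch)]
6. p, w1   [∨-rule on 4 (branches; this branch)]
Accessibility: w0Rw0, w0Rw1, w1Rw1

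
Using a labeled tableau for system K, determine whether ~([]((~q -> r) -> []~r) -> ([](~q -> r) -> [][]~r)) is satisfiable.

No, unsatisfiable

1. ~([]((~q -> r) -> []~r) -> ([](~q -> r) -> [][]~r)), u
2. []((~q -> r) -> []~r), u
3. ~([](~q -> r) -> [][]~r), u
4. [](~q -> r), u
5. ~[][]~r, u
6. ~[]~r, v
7. (~q -> r) -> []~r, v
8. ~q -> r, v
9. []~r, v
10. r, v
11. r, w
12. ~r, w
Accessibility: uRv, vRw
Branch closes: r and ~r both at w.
Every branch closes; the branch above is one of them.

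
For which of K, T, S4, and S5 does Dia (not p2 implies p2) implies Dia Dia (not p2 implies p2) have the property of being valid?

T-tableau for the negation not (Dia (not p2 implies p2) implies Dia Dia (not p2 implies p2)):
1. not (Dia (not p2 implies p2) implies Dia Dia (not p2 implies p2)), u
2. Dia (not p2 implies p2), u   [neg-implies-rule on 1]
3. not Dia Dia (not p2 implies p2), u   [neg-implies-rule on 1]
4. not Dia (not p2 implies p2), u   [neg-Dia-rule on 3 via uRu]
5. not (not p2 implies p2), u   [neg-Dia-rule on 4 via uRu]
6. not p2, u   [neg-implies-rule on 5]
7. not p2 implies p2, v   [Dia-rule on 2: fresh world v, uRv]
8. not Dia (not p2 implies p2), v   [neg-Dia-rule on 3 via uRv]
9. not (not p2 implies p2), v   [neg-Dia-rule on 4 via uRv]
10. not p2, v   [neg-implies-rule on 9]
11. p2, v   [implies-rule on 7 (branches; this branch)]
Accessibility: uRu, uRv, vRv
Branch closes: p2 and not p2 both at v.
Every branch closes (one shown): valid in T, hence also in S4, S5 (every theorem of T is a theorem of S4 and S5).
K-tableau for the negation not (Dia (not p2 implies p2) implies Dia Dia (not p2 implies p2)):
1. not (Dia (not p2 implies p2) implies Dia Dia (not p2 implies p2)), u
2. Dia (not p2 implies p2), u   [neg-implies-rule on 1]
3. not Dia Dia (not p2 implies p2), u   [neg-implies-rule on 1]
4. not p2 implies p2, v   [Dia-rule on 2: fresh world v, uRv]
5. not Dia (not p2 implies p2), v   [neg-Dia-rule on 3 via uRv]
6. p2, v   [implies-rule on 4 (branches; this branch)]
Accessibility: uRv
Complete open branch: countermodel on a K-frame, so not valid in K.

T, S4, S5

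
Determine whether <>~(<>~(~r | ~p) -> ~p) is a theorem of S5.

No, not valid

Tableau for the negation ~<>~(<>~(~r | ~p) -> ~p):
1. ~<>~(<>~(~r | ~p) -> ~p), u
2. <>~(~r | ~p) -> ~p, u   [~<>-rule on 1 via uRu]
3. ~p, u   [->-rule on 2 (branches; this branch)]
Accessibility: uRu
The negation has an open branch (countermodel exists).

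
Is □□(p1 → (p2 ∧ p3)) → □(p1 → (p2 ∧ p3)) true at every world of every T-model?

Valid in T

Tableau for the negation ¬(□□(p1 → (p2 ∧ p3)) → □(p1 → (p2 ∧ p3))):
1. ¬(□□(p1 → (p2 ∧ p3)) → □(p1 → (p2 ∧ p3))), w0
2. □□(p1 → (p2 ∧ p3)), w0
3. ¬□(p1 → (p2 ∧ p3)), w0
4. □(p1 → (p2 ∧ p3)), w0
5. p1 → (p2 ∧ p3), w0
6. p2 ∧ p3, w0
7. p2, w0
8. p3, w0
9. ¬(p1 → (p2 ∧ p3)), w1
10. p1, w1
11. ¬(p2 ∧ p3), w1
12. □(p1 → (p2 ∧ p3)), w1
13. p1 → (p2 ∧ p3), w1
14. ¬p3, w1
15. p2 ∧ p3, w1
16. p2, w1
17. p3, w1
Accessibility: w0Rw0, w0Rw1, w1Rw1
Branch closes: p3 and ¬p3 both at w1.
All branches of the negation close; one closing branch shown above.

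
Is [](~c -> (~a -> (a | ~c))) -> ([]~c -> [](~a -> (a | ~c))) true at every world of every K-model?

Tableau for the negation ~([](~c -> (~a -> (a | ~c))) -> ([]~c -> [](~a -> (a | ~c)))):
1. ~([](~c -> (~a -> (a | ~c))) -> ([]~c -> [](~a -> (a | ~c)))), w0
2. [](~c -> (~a -> (a | ~c))), w0
3. ~([]~c -> [](~a -> (a | ~c))), w0
4. []~c, w0
5. ~[](~a -> (a | ~c)), w0
6. ~(~a -> (a | ~c)), w1
7. ~a, w1
8. ~(a | ~c), w1
9. c, w1
10. ~c -> (~a -> (a | ~c)), w1
11. ~c, w1
Accessibility: w0Rw1
Branch closes: c and ~c both at w1.
All branches of the negation close; one closing branch shown above.

Yes, valid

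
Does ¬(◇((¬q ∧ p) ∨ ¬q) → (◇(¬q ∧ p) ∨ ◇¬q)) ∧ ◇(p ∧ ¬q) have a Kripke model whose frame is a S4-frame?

1. ¬(◇((¬q ∧ p) ∨ ¬q) → (◇(¬q ∧ p) ∨ ◇¬q)) ∧ ◇(p ∧ ¬q), u
2. ¬(◇((¬q ∧ p) ∨ ¬q) → (◇(¬q ∧ p) ∨ ◇¬q)), u
3. ◇(p ∧ ¬q), u
4. ◇((¬q ∧ p) ∨ ¬q), u
5. ¬(◇(¬q ∧ p) ∨ ◇¬q), u
6. ¬◇(¬q ∧ p), u
7. ¬◇¬q, u
8. ¬(¬q ∧ p), u
9. q, u
10. ¬p, u
11. p ∧ ¬q, v
12. p, v
13. ¬q, v
14. ¬(¬q ∧ p), v
15. q, v
Accessibility: uRu, uRv, vRv
Branch closes: q and ¬q both at v.
Every branch closes; the branch above is one of them.

Unsatisfiable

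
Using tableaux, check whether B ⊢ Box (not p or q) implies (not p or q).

Valid

Tableau for the negation not (Box (not p or q) implies (not p or q)):
1. not (Box (not p or q) implies (not p or q)), w0
2. Box (not p or q), w0
3. not (not p or q), w0
4. p, w0
5. not q, w0
6. not p or q, w0
7. q, w0
Accessibility: w0Rw0
Branch closes: q and not q both at w0.
All branches of the negation close; one closing branch shown above.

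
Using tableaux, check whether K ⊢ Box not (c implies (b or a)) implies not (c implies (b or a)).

Invalid (countermodel exists)

Tableau for the negation not (Box not (c implies (b or a)) implies not (c implies (b or a))):
1. not (Box not (c implies (b or a)) implies not (c implies (b or a))), 0
2. Box not (c implies (b or a)), 0   [neg-implies-rule on 1]
3. c implies (b or a), 0   [neg-implies-rule on 1]
4. b or a, 0   [implies-rule on 3 (branches; this branch)]
5. a, 0   [or-rule on 4 (branches; this branch)]
The negation has an open branch (countermodel exists).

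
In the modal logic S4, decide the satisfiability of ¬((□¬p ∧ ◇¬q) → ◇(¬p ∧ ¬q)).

1. ¬((□¬p ∧ ◇¬q) → ◇(¬p ∧ ¬q)), w0
2. □¬p ∧ ◇¬q, w0   [¬→-rule on 1]
3. ¬◇(¬p ∧ ¬q), w0   [¬→-rule on 1]
4. □¬p, w0   [∧-rule on 2]
5. ◇¬q, w0   [∧-rule on 2]
6. ¬(¬p ∧ ¬q), w0   [¬◇-rule on 3 via w0Rw0]
7. ¬p, w0   [□-rule on 4 via w0Rw0]
8. q, w0   [¬∧-rule on 6 (branches; this branch)]
9. ¬q, w1   [◇-rule on 5: fresh world w1, w0Rw1]
10. ¬(¬p ∧ ¬q), w1   [¬◇-rule on 3 via w0Rw1]
11. ¬p, w1   [□-rule on 4 via w0Rw1]
12. q, w1   [¬∧-rule on 10 (branches; this branch)]
Accessibility: w0Rw0, w0Rw1, w1Rw1
Branch closes: q and ¬q both at w1.
(One branch shown.) All branches close.

Unsatisfiable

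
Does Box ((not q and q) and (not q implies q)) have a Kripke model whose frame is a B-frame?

Unsatisfiable (every branch closes)

1. Box ((not q and q) and (not q implies q)), 0
2. (not q and q) and (not q implies q), 0   [Box-rule on 1 via 0R0]
3. not q and q, 0   [and-rule on 2]
4. not q implies q, 0   [and-rule on 2]
5. not q, 0   [and-rule on 3]
6. q, 0   [and-rule on 3]
Accessibility: 0R0
Branch closes: q and not q both at 0.
Every branch closes; the branch above is one of them.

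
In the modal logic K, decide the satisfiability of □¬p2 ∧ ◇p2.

1. □¬p2 ∧ ◇p2, u
2. □¬p2, u
3. ◇p2, u
4. p2, v
5. ¬p2, v
Accessibility: uRv
Branch closes: p2 and ¬p2 both at v.
All branches of the tableau close; one closing branch shown above.

No, unsatisfiable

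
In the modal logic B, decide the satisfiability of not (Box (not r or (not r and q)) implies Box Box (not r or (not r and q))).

1. not (Box (not r or (not r and q)) implies Box Box (not r or (not r and q))), w0
2. Box (not r or (not r and q)), w0
3. not Box Box (not r or (not r and q)), w0
4. not r or (not r and q), w0
5. not r and q, w0
6. not r, w0
7. q, w0
8. not Box (not r or (not r and q)), w1
9. not r or (not r and q), w1
10. not r and q, w1
11. not r, w1
12. q, w1
13. not (not r or (not r and q)), w2
14. r, w2
15. not (not r and q), w2
16. not q, w2
Accessibility: w0Rw0, w0Rw1, w1Rw0, w1Rw1, w1Rw2, w2Rw1, w2Rw2

Satisfiable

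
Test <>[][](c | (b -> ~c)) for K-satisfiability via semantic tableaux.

Satisfiable

1. <>[][](c | (b -> ~c)), 0
2. [][](c | (b -> ~c)), 1
Accessibility: 0R1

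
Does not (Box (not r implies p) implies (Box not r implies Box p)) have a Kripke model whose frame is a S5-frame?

Unsatisfiable

1. not (Box (not r implies p) implies (Box not r implies Box p)), w0
2. Box (not r implies p), w0   [neg-implies-rule on 1]
3. not (Box not r implies Box p), w0   [neg-implies-rule on 1]
4. Box not r, w0   [neg-implies-rule on 3]
5. not Box p, w0   [neg-implies-rule on 3]
6. not r implies p, w0   [Box-rule on 2 via w0Rw0]
7. not r, w0   [Box-rule on 4 via w0Rw0]
8. p, w0   [implies-rule on 6 (branches; this branch)]
9. not p, w1   [neg-Box-rule on 5: fresh world w1, w0Rw1]
10. not r implies p, w1   [Box-rule on 2 via w0Rw1]
11. not r, w1   [Box-rule on 4 via w0Rw1]
12. p, w1   [implies-rule on 10 (branches; this branch)]
Accessibility: w0Rw0, w0Rw1, w1Rw0, w1Rw1
Branch closes: p and not p both at w1.
Every branch closes; the branch above is one of them.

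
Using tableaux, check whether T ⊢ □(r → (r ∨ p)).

Tableau for the negation ¬□(r → (r ∨ p)):
1. ¬□(r → (r ∨ p)), w0
2. ¬(r → (r ∨ p)), w1
3. r, w1
4. ¬(r ∨ p), w1
5. ¬r, w1
6. ¬p, w1
Accessibility: w0Rw0, w0Rw1, w1Rw1
Branch closes: r and ¬r both at w1.
Every branch of the negation's tableau closes; the branch above is one of them.

Valid in T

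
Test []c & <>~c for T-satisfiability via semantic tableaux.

1. []c & <>~c, u
2. []c, u   [&-rule on 1]
3. <>~c, u   [&-rule on 1]
4. c, u   [[]-rule on 2 via uRu]
5. ~c, v   [<>-rule on 3: fresh world v, uRv]
6. c, v   [[]-rule on 2 via uRv]
Accessibility: uRu, uRv, vRv
Branch closes: c and ~c both at v.
(One branch shown.) All branches close.

No, unsatisfiable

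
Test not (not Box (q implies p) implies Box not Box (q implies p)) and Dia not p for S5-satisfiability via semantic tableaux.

Unsatisfiable (every branch closes)

1. not (not Box (q implies p) implies Box not Box (q implies p)) and Dia not p, 0
2. not (not Box (q implies p) implies Box not Box (q implies p)), 0
3. Dia not p, 0
4. not Box (q implies p), 0
5. not Box not Box (q implies p), 0
6. not p, 1
7. not (q implies p), 2
8. q, 2
9. not p, 2
10. Box (q implies p), 3
11. q implies p, 0
12. q implies p, 1
13. q implies p, 2
14. q implies p, 3
15. p, 0
16. not q, 1
17. p, 2
Accessibility: 0R0, 0R1, 0R2, 0R3, 1R0, 1R1, 1R2, 1R3, 2R0, 2R1, 2R2, 2R3, 3R0, 3R1, 3R2, 3R3
Branch closes: p and not p both at 2.
All branches of the tableau close; one closing branch shown above.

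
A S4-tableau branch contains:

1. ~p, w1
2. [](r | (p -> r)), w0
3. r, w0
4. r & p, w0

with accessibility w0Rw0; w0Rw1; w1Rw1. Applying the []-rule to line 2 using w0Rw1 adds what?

r | (p -> r), w1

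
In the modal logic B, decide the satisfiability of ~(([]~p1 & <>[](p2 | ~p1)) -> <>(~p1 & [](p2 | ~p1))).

1. ~(([]~p1 & <>[](p2 | ~p1)) -> <>(~p1 & [](p2 | ~p1))), w0
2. []~p1 & <>[](p2 | ~p1), w0   [~->-rule on 1]
3. ~<>(~p1 & [](p2 | ~p1)), w0   [~->-rule on 1]
4. []~p1, w0   [&-rule on 2]
5. <>[](p2 | ~p1), w0   [&-rule on 2]
6. ~(~p1 & [](p2 | ~p1)), w0   [~<>-rule on 3 via w0Rw0]
7. ~p1, w0   [[]-rule on 4 via w0Rw0]
8. ~[](p2 | ~p1), w0   [~&-rule on 6 (branches; this branch)]
9. [](p2 | ~p1), w1   [<>-rule on 5: fresh world w1, w0Rw1]
10. ~(~p1 & [](p2 | ~p1)), w1   [~<>-rule on 3 via w0Rw1]
11. ~p1, w1   [[]-rule on 4 via w0Rw1]
12. p2 | ~p1, w0   [[]-rule on 9 via w1Rw0]
13. p2 | ~p1, w1   [[]-rule on 9 via w1Rw1]
14. ~[](p2 | ~p1), w1   [~&-rule on 10 (branches; this branch)]
15. ~(p2 | ~p1), w2   [~[]-rule on 8: fresh world w2, w0Rw2]
16. ~p2, w2   [~|-rule on 15]
17. p1, w2   [~|-rule on 15]
18. ~(~p1 & [](p2 | ~p1)), w2   [~<>-rule on 3 via w0Rw2]
19. ~p1, w2   [[]-rule on 4 via w0Rw2]
Accessibility: w0Rw0, w0Rw1, w0Rw2, w1Rw0, w1Rw1, w2Rw0, w2Rw2
Branch closes: p1 and ~p1 both at w2.
(One branch shown.) All branches close.

Unsatisfiable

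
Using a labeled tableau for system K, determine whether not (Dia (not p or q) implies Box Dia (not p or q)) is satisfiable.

Satisfiable (open branch found)

1. not (Dia (not p or q) implies Box Dia (not p or q)), u
2. Dia (not p or q), u   [neg-implies-rule on 1]
3. not Box Dia (not p or q), u   [neg-implies-rule on 1]
4. not p or q, v   [Dia-rule on 2: fresh world v, uRv]
5. q, v   [or-rule on 4 (branches; this branch)]
6. not Dia (not p or q), w   [neg-Box-rule on 3: fresh world w, uRw]
Accessibility: uRv, uRw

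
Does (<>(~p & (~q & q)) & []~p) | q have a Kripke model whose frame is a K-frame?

Satisfiable (open branch found)

1. (<>(~p & (~q & q)) & []~p) | q, w0
2. q, w0   [|-rule on 1 (branches; this branch)]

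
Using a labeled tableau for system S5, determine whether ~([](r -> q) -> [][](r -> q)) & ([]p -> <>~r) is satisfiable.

1. ~([](r -> q) -> [][](r -> q)) & ([]p -> <>~r), w0
2. ~([](r -> q) -> [][](r -> q)), w0   [&-rule on 1]
3. []p -> <>~r, w0   [&-rule on 1]
4. [](r -> q), w0   [~->-rule on 2]
5. ~[][](r -> q), w0   [~->-rule on 2]
6. r -> q, w0   [[]-rule on 4 via w0Rw0]
7. <>~r, w0   [->-rule on 3 (branches; this branch)]
8. q, w0   [->-rule on 6 (branches; this branch)]
9. ~[](r -> q), w1   [~[]-rule on 5: fresh world w1, w0Rw1]
10. r -> q, w1   [[]-rule on 4 via w0Rw1]
11. q, w1   [->-rule on 10 (branches; this branch)]
12. ~r, w2   [<>-rule on 7: fresh world w2, w0Rw2]
13. r -> q, w2   [[]-rule on 4 via w0Rw2]
14. q, w2   [->-rule on 13 (branches; this branch)]
15. ~(r -> q), w3   [~[]-rule on 9: fresh world w3, w1Rw3]
16. r, w3   [~->-rule on 15]
17. ~q, w3   [~->-rule on 15]
18. r -> q, w3   [[]-rule on 4 via w0Rw3]
19. q, w3   [->-rule on 18 (branches; this branch)]
Accessibility: w0Rw0, w0Rw1, w0Rw2, w0Rw3, w1Rw0, w1Rw1, w1Rw2, w1Rw3, w2Rw0, w2Rw1, w2Rw2, w2Rw3, w3Rw0, w3Rw1, w3Rw2, w3Rw3
Branch closes: q and ~q both at w3.
Every branch closes; the branch above is one of them.

No, unsatisfiable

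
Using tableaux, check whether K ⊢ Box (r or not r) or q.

Valid in K

Tableau for the negation not (Box (r or not r) or q):
1. not (Box (r or not r) or q), u
2. not Box (r or not r), u
3. not q, u
4. not (r or not r), v
5. not r, v
6. r, v
Accessibility: uRv
Branch closes: r and not r both at v.
Every branch of the negation's tableau closes; the branch above is one of them.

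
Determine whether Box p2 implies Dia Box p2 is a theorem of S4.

Valid

Tableau for the negation not (Box p2 implies Dia Box p2):
1. not (Box p2 implies Dia Box p2), w0
2. Box p2, w0   [neg-implies-rule on 1]
3. not Dia Box p2, w0   [neg-implies-rule on 1]
4. p2, w0   [Box-rule on 2 via w0Rw0]
5. not Box p2, w0   [neg-Dia-rule on 3 via w0Rw0]
6. not p2, w1   [neg-Box-rule on 5: fresh world w1, w0Rw1]
7. p2, w1   [Box-rule on 2 via w0Rw1]
Accessibility: w0Rw0, w0Rw1, w1Rw1
Branch closes: p2 and not p2 both at w1.
Every branch of the negation's tableau closes; the branch above is one of them.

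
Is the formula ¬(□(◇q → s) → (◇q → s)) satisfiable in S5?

Unsatisfiable (every branch closes)

1. ¬(□(◇q → s) → (◇q → s)), w0
2. □(◇q → s), w0
3. ¬(◇q → s), w0
4. ◇q, w0
5. ¬s, w0
6. ◇q → s, w0
7. ¬◇q, w0
8. ¬q, w0
9. q, w1
10. ◇q → s, w1
11. ¬q, w1
Accessibility: w0Rw0, w0Rw1, w1Rw0, w1Rw1
Branch closes: q and ¬q both at w1.
All branches of the tableau close; one closing branch shown above.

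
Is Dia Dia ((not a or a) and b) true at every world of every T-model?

No, not valid

Tableau for the negation not Dia Dia ((not a or a) and b):
1. not Dia Dia ((not a or a) and b), w0
2. not Dia ((not a or a) and b), w0
3. not ((not a or a) and b), w0
4. not b, w0
Accessibility: w0Rw0
The negation has an open branch (countermodel exists).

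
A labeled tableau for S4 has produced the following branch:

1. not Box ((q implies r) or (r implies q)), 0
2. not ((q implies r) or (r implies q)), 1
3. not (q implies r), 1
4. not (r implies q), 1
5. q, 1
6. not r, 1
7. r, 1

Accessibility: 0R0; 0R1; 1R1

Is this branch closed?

Both r and not r appear at 1.

Closed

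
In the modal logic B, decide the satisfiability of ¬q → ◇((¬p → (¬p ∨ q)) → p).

1. ¬q → ◇((¬p → (¬p ∨ q)) → p), 0
2. ◇((¬p → (¬p ∨ q)) → p), 0
3. (¬p → (¬p ∨ q)) → p, 1
4. p, 1
Accessibility: 0R0, 0R1, 1R0, 1R1

Satisfiable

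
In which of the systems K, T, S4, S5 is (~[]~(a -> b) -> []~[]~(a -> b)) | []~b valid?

S5-tableau for the negation ~((~[]~(a -> b) -> []~[]~(a -> b)) | []~b):
1. ~((~[]~(a -> b) -> []~[]~(a -> b)) | []~b), u
2. ~(~[]~(a -> b) -> []~[]~(a -> b)), u
3. ~[]~b, u
4. ~[]~(a -> b), u
5. ~[]~[]~(a -> b), u
6. b, v
7. a -> b, w
8. b, w
9. []~(a -> b), x
10. ~(a -> b), u
11. a, u
12. ~b, u
13. ~(a -> b), v
14. a, v
15. ~b, v
Accessibility: uRu, uRv, uRw, uRx, vRu, vRv, vRw, vRx, wRu, wRv, wRw, wRx, xRu, xRv, xRw, xRx
Branch closes: b and ~b both at v.
Every branch closes (one shown): valid in S5.
S4-tableau for the negation ~((~[]~(a -> b) -> []~[]~(a -> b)) | []~b):
1. ~((~[]~(a -> b) -> []~[]~(a -> b)) | []~b), u
2. ~(~[]~(a -> b) -> []~[]~(a -> b)), u
3. ~[]~b, u
4. ~[]~(a -> b), u
5. ~[]~[]~(a -> b), u
6. b, v
7. a -> b, w
8. b, w
9. []~(a -> b), x
10. ~(a -> b), x
11. a, x
12. ~b, x
Accessibility: uRu, uRv, uRw, uRx, vRv, wRw, xRx
Complete open branch: countermodel on an S4-frame, so not valid in S4, nor in K, T (the same frame is also a K-frame and a T-frame).

S5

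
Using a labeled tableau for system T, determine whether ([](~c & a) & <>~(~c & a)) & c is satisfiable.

1. ([](~c & a) & <>~(~c & a)) & c, 0
2. [](~c & a) & <>~(~c & a), 0   [&-rule on 1]
3. c, 0   [&-rule on 1]
4. [](~c & a), 0   [&-rule on 2]
5. <>~(~c & a), 0   [&-rule on 2]
6. ~c & a, 0   [[]-rule on 4 via 0R0]
7. ~c, 0   [&-rule on 6]
8. a, 0   [&-rule on 6]
Accessibility: 0R0
Branch closes: c and ~c both at 0.
Every branch closes; the branch above is one of them.

No, unsatisfiable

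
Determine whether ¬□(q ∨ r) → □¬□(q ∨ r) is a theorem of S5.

Tableau for the negation ¬(¬□(q ∨ r) → □¬□(q ∨ r)):
1. ¬(¬□(q ∨ r) → □¬□(q ∨ r)), u
2. ¬□(q ∨ r), u
3. ¬□¬□(q ∨ r), u
4. ¬(q ∨ r), v
5. ¬q, v
6. ¬r, v
7. □(q ∨ r), w
8. q ∨ r, u
9. q ∨ r, v
10. q ∨ r, w
11. r, u
12. r, v
Accessibility: uRu, uRv, uRw, vRu, vRv, vRw, wRu, wRv, wRw
Branch closes: r and ¬r both at v.
Every branch of the negation's tableau closes; the branch above is one of them.

Valid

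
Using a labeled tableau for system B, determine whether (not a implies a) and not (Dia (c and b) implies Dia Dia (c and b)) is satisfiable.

Unsatisfiable (every branch closes)

1. (not a implies a) and not (Dia (c and b) implies Dia Dia (c and b)), u
2. not a implies a, u   [and-rule on 1]
3. not (Dia (c and b) implies Dia Dia (c and b)), u   [and-rule on 1]
4. Dia (c and b), u   [neg-implies-rule on 3]
5. not Dia Dia (c and b), u   [neg-implies-rule on 3]
6. not Dia (c and b), u   [neg-Dia-rule on 5 via uRu]
7. not (c and b), u   [neg-Dia-rule on 6 via uRu]
8. a, u   [implies-rule on 2 (branches; this branch)]
9. not b, u   [neg-and-rule on 7 (branches; this branch)]
10. c and b, v   [Dia-rule on 4: fresh world v, uRv]
11. c, v   [and-rule on 10]
12. b, v   [and-rule on 10]
13. not Dia (c and b), v   [neg-Dia-rule on 5 via uRv]
14. not (c and b), v   [neg-Dia-rule on 6 via uRv]
15. not b, v   [neg-and-rule on 14 (branches; this branch)]
Accessibility: uRu, uRv, vRu, vRv
Branch closes: b and not b both at v.
(One branch shown.) All branches close.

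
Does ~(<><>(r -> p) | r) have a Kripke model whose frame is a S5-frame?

Unsatisfiable (every branch closes)

1. ~(<><>(r -> p) | r), u
2. ~<><>(r -> p), u
3. ~r, u
4. ~<>(r -> p), u
5. ~(r -> p), u
6. r, u
7. ~p, u
Accessibility: uRu
Branch closes: r and ~r both at u.
Every branch closes; the branch above is one of them.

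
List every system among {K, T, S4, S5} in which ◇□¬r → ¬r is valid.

S5-tableau for the negation ¬(◇□¬r → ¬r):
1. ¬(◇□¬r → ¬r), u
2. ◇□¬r, u
3. r, u
4. □¬r, v
5. ¬r, u
Accessibility: uRu, uRv, vRu, vRv
Branch closes: r and ¬r both at u.
Every branch closes (one shown): valid in S5.
S4-tableau for the negation ¬(◇□¬r → ¬r):
1. ¬(◇□¬r → ¬r), u
2. ◇□¬r, u
3. r, u
4. □¬r, v
5. ¬r, v
Accessibility: uRu, uRv, vRv
Complete open branch: countermodel on an S4-frame, so not valid in S4, nor in K, T (the same frame is also a K-frame and a T-frame).

S5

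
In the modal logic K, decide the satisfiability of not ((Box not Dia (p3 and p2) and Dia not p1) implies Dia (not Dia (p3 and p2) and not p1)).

1. not ((Box not Dia (p3 and p2) and Dia not p1) implies Dia (not Dia (p3 and p2) and not p1)), 0
2. Box not Dia (p3 and p2) and Dia not p1, 0
3. not Dia (not Dia (p3 and p2) and not p1), 0
4. Box not Dia (p3 and p2), 0
5. Dia not p1, 0
6. not p1, 1
7. not (not Dia (p3 and p2) and not p1), 1
8. not Dia (p3 and p2), 1
9. Dia (p3 and p2), 1
10. p3 and p2, 2
11. p3, 2
12. p2, 2
13. not (p3 and p2), 2
14. not p2, 2
Accessibility: 0R1, 1R2
Branch closes: p2 and not p2 both at 2.
All branches of the tableau close; one closing branch shown above.

No, unsatisfiable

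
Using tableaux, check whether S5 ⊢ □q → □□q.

Valid

Tableau for the negation ¬(□q → □□q):
1. ¬(□q → □□q), w0
2. □q, w0   [¬→-rule on 1]
3. ¬□□q, w0   [¬→-rule on 1]
4. q, w0   [□-rule on 2 via w0Rw0]
5. ¬□q, w1   [¬□-rule on 3: fresh world w1, w0Rw1]
6. q, w1   [□-rule on 2 via w0Rw1]
7. ¬q, w2   [¬□-rule on 5: fresh world w2, w1Rw2]
8. q, w2   [□-rule on 2 via w0Rw2]
Accessibility: w0Rw0, w0Rw1, w0Rw2, w1Rw0, w1Rw1, w1Rw2, w2Rw0, w2Rw1, w2Rw2
Branch closes: q and ¬q both at w2.
Every branch of the negation's tableau closes; the branch above is one of them.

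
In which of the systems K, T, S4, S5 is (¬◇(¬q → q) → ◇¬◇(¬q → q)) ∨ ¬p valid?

K-tableau for the negation ¬((¬◇(¬q → q) → ◇¬◇(¬q → q)) ∨ ¬p):
1. ¬((¬◇(¬q → q) → ◇¬◇(¬q → q)) ∨ ¬p), w0
2. ¬(¬◇(¬q → q) → ◇¬◇(¬q → q)), w0   [¬∨-rule on 1]
3. p, w0   [¬∨-rule on 1]
4. ¬◇(¬q → q), w0   [¬→-rule on 2]
5. ¬◇¬◇(¬q → q), w0   [¬→-rule on 2]
Complete open branch: countermodel on a K-frame, so not valid in K.
T-tableau for the negation ¬((¬◇(¬q → q) → ◇¬◇(¬q → q)) ∨ ¬p):
1. ¬((¬◇(¬q → q) → ◇¬◇(¬q → q)) ∨ ¬p), w0
2. ¬(¬◇(¬q → q) → ◇¬◇(¬q → q)), w0   [¬∨-rule on 1]
3. p, w0   [¬∨-rule on 1]
4. ¬◇(¬q → q), w0   [¬→-rule on 2]
5. ¬◇¬◇(¬q → q), w0   [¬→-rule on 2]
6. ¬(¬q → q), w0   [¬◇-rule on 4 via w0Rw0]
7. ¬q, w0   [¬→-rule on 6]
8. ◇(¬q → q), w0   [¬◇-rule on 5 via w0Rw0]
9. ¬q → q, w1   [◇-rule on 8: fresh world w1, w0Rw1]
10. ¬(¬q → q), w1   [¬◇-rule on 4 via w0Rw1]
11. ¬q, w1   [¬→-rule on 10]
12. ◇(¬q → q), w1   [¬◇-rule on 5 via w0Rw1]
13. q, w1   [→-rule on 9 (branches; this branch)]
Accessibility: w0Rw0, w0Rw1, w1Rw1
Branch closes: q and ¬q both at w1.
Every branch closes (one shown): valid in T, hence also in S4, S5 (every theorem of T is a theorem of S4 and S5).

T, S4, S5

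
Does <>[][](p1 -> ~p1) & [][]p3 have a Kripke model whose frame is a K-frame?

1. <>[][](p1 -> ~p1) & [][]p3, w0
2. <>[][](p1 -> ~p1), w0   [&-rule on 1]
3. [][]p3, w0   [&-rule on 1]
4. [][](p1 -> ~p1), w1   [<>-rule on 2: fresh world w1, w0Rw1]
5. []p3, w1   [[]-rule on 3 via w0Rw1]
Accessibility: w0Rw1

Yes, satisfiable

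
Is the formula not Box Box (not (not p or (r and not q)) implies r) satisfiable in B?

Satisfiable

1. not Box Box (not (not p or (r and not q)) implies r), 0
2. not Box (not (not p or (r and not q)) implies r), 1
3. not (not (not p or (r and not q)) implies r), 2
4. not (not p or (r and not q)), 2
5. not r, 2
6. p, 2
7. not (r and not q), 2
8. q, 2
Accessibility: 0R0, 0R1, 1R0, 1R1, 1R2, 2R1, 2R2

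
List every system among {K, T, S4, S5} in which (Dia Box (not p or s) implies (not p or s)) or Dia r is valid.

S5

S5-tableau for the negation not ((Dia Box (not p or s) implies (not p or s)) or Dia r):
1. not ((Dia Box (not p or s) implies (not p or s)) or Dia r), 0
2. not (Dia Box (not p or s) implies (not p or s)), 0
3. not Dia r, 0
4. Dia Box (not p or s), 0
5. not (not p or s), 0
6. p, 0
7. not s, 0
8. not r, 0
9. Box (not p or s), 1
10. not r, 1
11. not p or s, 0
12. not p or s, 1
13. s, 0
Accessibility: 0R0, 0R1, 1R0, 1R1
Branch closes: s and not s both at 0.
Every branch closes (one shown): valid in S5.
S4-tableau for the negation not ((Dia Box (not p or s) implies (not p or s)) or Dia r):
1. not ((Dia Box (not p or s) implies (not p or s)) or Dia r), 0
2. not (Dia Box (not p or s) implies (not p or s)), 0
3. not Dia r, 0
4. Dia Box (not p or s), 0
5. not (not p or s), 0
6. p, 0
7. not s, 0
8. not r, 0
9. Box (not p or s), 1
10. not r, 1
11. not p or s, 1
12. s, 1
Accessibility: 0R0, 0R1, 1R1
Complete open branch: countermodel on an S4-frame, so not valid in S4, nor in K, T (the same frame is also a K-frame and a T-frame).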